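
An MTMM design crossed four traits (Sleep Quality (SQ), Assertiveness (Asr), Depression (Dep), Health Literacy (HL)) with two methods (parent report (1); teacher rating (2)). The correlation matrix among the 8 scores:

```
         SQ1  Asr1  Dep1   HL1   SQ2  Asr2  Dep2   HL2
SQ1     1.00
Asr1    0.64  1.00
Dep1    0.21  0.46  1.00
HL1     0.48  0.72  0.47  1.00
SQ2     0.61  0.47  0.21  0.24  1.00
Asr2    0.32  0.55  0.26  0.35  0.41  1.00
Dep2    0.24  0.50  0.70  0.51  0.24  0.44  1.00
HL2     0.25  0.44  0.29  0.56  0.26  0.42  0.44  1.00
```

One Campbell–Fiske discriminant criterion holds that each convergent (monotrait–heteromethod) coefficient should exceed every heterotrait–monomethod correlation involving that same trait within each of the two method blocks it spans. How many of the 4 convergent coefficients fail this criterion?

Convergent coefficients and their comparison sets:
SQ (methods 1·2): 0.61 vs {0.64, 0.41, 0.21, 0.24, 0.48, 0.26} → fail.
Asr (methods 1·2): 0.55 vs {0.64, 0.41, 0.46, 0.44, 0.72, 0.42} → fail.
Dep (methods 1·2): 0.70 vs {0.21, 0.24, 0.46, 0.44, 0.47, 0.44} → pass.
HL (methods 1·2): 0.56 vs {0.48, 0.26, 0.72, 0.42, 0.47, 0.44} → fail.
3 of 4 fail.

3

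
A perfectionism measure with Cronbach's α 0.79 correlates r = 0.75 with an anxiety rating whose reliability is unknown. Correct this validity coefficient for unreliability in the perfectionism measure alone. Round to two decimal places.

0.84

Single correction: r_c = r_obs / √r_xx = 0.75 / √0.79 = 0.75 / 0.8888 ≈ 0.84.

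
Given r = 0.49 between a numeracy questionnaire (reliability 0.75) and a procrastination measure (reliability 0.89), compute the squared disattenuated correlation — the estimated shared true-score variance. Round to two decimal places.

Disattenuated r = 0.49 / √(0.75 × 0.89) = 0.49 / 0.8170 = 0.5998.
Shared true-score variance = 0.5998² = 0.3598 ≈ 0.36.

0.36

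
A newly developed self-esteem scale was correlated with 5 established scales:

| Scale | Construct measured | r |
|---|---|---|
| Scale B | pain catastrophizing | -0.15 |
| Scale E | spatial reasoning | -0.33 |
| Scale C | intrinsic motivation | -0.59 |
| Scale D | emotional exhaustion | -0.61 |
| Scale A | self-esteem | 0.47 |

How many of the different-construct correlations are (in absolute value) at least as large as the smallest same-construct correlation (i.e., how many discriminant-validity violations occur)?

Convergent (same construct = self-esteem): Scale A.
Smallest convergent = 0.47. Discriminant |r|: 0.15, 0.33, 0.59, 0.61; count ≥ 0.47 → 2.

2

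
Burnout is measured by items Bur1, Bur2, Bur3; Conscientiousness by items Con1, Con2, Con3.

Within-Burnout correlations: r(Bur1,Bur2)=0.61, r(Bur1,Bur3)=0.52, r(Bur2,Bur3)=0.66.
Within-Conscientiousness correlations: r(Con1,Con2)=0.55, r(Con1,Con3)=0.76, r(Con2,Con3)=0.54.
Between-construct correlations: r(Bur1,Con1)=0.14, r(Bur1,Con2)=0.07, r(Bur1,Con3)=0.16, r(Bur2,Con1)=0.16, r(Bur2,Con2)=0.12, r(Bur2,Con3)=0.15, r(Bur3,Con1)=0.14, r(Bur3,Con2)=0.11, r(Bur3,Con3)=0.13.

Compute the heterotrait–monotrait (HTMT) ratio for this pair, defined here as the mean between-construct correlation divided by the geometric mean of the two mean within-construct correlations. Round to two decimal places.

0.22

Mean between = 1.18/9 = 0.1311.
Mean within-Bur = 1.79/3 = 0.5967; mean within-Con = 1.85/3 = 0.6167.
Geometric mean = √(0.5967 × 0.6167) = 0.6066.
HTMT = 0.1311 / 0.6066 = 0.22.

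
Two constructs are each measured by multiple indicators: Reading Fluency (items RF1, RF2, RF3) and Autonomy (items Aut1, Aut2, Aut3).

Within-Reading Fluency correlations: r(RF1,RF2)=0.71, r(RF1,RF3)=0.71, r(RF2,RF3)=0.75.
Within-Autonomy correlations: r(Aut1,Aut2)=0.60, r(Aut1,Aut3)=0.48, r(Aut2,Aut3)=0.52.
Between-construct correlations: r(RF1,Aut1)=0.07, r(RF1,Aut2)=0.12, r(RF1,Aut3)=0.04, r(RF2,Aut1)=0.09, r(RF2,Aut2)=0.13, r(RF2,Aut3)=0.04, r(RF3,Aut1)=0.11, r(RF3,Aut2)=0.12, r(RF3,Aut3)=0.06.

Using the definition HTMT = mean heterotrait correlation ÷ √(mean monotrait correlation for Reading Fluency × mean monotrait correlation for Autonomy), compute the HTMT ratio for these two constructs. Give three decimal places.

0.140

Mean between = 0.78/9 = 0.0867.
Mean within-RF = 2.17/3 = 0.7233; mean within-Aut = 1.60/3 = 0.5333.
Geometric mean = √(0.7233 × 0.5333) = 0.6211.
HTMT = 0.0867 / 0.6211 = 0.140.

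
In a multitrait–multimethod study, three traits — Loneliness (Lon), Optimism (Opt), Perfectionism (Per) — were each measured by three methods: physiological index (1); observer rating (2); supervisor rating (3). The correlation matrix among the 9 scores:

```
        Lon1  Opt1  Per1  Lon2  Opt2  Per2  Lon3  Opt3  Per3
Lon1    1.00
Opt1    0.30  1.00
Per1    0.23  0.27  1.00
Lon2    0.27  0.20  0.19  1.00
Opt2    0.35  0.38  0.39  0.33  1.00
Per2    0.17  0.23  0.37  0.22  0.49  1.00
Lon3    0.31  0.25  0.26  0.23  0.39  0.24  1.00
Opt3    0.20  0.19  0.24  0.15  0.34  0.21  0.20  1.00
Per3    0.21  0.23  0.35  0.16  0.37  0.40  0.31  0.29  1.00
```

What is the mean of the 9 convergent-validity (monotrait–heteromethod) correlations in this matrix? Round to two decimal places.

0.32

Convergent values: 0.27, 0.31, 0.23, 0.38, 0.19, 0.34, 0.37, 0.35, 0.40; mean = 2.84/9 = 0.32.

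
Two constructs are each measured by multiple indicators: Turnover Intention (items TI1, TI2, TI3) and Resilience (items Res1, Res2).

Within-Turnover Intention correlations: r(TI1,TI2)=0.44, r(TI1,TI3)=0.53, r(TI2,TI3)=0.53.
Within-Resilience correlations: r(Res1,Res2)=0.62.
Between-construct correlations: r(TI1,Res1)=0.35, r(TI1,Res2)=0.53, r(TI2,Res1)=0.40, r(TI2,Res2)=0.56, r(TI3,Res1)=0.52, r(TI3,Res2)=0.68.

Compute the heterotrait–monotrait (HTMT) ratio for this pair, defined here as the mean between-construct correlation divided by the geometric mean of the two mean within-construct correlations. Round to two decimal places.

Between-construct mean = 3.04/6 = 0.5067.
Mean within-TI = 1.50/3 = 0.5000; mean within-Res = 0.62/1 = 0.6200.
Geometric mean = √(0.5000 × 0.6200) = 0.5568.
HTMT = 0.5067 / 0.5568 = 0.91.

0.91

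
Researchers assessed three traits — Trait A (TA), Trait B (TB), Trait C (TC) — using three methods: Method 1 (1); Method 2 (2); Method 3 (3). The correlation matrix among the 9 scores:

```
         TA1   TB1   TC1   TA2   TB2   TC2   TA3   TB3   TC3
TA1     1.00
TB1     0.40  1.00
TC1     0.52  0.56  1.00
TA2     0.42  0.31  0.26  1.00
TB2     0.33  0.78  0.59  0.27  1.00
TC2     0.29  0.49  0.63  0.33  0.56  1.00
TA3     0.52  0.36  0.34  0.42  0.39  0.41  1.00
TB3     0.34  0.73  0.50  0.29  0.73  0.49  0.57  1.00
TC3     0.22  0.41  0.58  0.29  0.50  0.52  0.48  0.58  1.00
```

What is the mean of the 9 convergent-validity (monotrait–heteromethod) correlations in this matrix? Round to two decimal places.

Convergent values: 0.42, 0.52, 0.42, 0.78, 0.73, 0.73, 0.63, 0.58, 0.52; mean = 5.33/9 = 0.59.

0.59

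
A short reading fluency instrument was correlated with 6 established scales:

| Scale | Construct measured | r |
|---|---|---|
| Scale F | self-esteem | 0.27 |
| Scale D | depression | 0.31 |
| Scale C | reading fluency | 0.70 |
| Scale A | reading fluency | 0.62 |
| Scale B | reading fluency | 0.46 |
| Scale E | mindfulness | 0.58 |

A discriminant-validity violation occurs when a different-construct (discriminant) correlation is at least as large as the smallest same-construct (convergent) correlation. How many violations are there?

Convergent (same construct = reading fluency): Scale C, Scale A, Scale B.
Smallest convergent = 0.46. Discriminant values: 0.27, 0.31, 0.58; count ≥ 0.46 → 1.

1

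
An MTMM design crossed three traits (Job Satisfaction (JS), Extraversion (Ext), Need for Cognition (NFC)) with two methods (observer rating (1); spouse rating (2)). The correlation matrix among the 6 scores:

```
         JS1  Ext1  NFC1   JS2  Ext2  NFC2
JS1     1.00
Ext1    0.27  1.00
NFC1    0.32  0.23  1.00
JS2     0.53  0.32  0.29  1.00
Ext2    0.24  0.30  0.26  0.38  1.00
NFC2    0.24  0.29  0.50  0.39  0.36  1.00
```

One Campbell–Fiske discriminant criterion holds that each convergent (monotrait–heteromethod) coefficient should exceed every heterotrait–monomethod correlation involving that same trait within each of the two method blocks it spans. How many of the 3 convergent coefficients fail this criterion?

1

Convergent coefficients and their comparison sets:
JS (methods 1·2): 0.53 vs {0.27, 0.38, 0.32, 0.39} → pass.
Ext (methods 1·2): 0.30 vs {0.27, 0.38, 0.23, 0.36} → fail.
NFC (methods 1·2): 0.50 vs {0.32, 0.39, 0.23, 0.36} → pass.
1 of 3 fail.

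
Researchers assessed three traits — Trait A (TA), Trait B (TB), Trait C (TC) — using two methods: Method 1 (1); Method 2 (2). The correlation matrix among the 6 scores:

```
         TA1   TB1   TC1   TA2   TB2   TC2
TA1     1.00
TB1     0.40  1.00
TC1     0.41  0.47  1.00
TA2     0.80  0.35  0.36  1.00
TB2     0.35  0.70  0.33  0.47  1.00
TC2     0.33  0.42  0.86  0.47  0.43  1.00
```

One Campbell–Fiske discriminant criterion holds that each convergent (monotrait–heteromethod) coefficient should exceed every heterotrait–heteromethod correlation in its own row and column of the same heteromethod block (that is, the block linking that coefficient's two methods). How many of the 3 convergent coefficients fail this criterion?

Checking each validity diagonal entry against its comparison values:
TA (methods 1·2): 0.80 vs {0.35, 0.35, 0.33, 0.36} → pass.
TB (methods 1·2): 0.70 vs {0.35, 0.35, 0.42, 0.33} → pass.
TC (methods 1·2): 0.86 vs {0.36, 0.33, 0.33, 0.42} → pass.
0 of 3 fail.

0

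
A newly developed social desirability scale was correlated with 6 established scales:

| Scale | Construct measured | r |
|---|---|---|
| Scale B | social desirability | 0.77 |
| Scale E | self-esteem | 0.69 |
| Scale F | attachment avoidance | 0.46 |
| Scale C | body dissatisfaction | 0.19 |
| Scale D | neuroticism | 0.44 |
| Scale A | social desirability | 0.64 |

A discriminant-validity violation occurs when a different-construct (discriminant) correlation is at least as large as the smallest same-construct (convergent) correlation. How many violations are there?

Convergent (same construct = social desirability): Scale B, Scale A.
Smallest convergent = 0.64. Discriminant values: 0.69, 0.46, 0.19, 0.44; count ≥ 0.64 → 1.

1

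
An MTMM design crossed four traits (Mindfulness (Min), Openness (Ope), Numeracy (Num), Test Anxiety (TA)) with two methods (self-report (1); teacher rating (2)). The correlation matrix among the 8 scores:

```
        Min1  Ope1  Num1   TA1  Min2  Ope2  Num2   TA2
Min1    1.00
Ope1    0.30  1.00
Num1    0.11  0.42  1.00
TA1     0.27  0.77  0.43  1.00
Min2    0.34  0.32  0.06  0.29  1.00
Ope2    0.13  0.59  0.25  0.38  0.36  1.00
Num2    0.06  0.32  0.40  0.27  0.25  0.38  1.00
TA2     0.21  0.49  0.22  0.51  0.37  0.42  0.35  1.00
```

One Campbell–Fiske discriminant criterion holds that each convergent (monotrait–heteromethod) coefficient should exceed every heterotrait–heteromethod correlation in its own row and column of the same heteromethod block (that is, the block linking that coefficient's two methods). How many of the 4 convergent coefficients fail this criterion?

Each convergent coefficient versus the relevant comparison correlations:
Min (methods 1·2): 0.34 vs {0.13, 0.32, 0.06, 0.06, 0.21, 0.29} → pass.
Ope (methods 1·2): 0.59 vs {0.32, 0.13, 0.32, 0.25, 0.49, 0.38} → pass.
Num (methods 1·2): 0.40 vs {0.06, 0.06, 0.25, 0.32, 0.22, 0.27} → pass.
TA (methods 1·2): 0.51 vs {0.29, 0.21, 0.38, 0.49, 0.27, 0.22} → pass.
0 of 4 fail.

0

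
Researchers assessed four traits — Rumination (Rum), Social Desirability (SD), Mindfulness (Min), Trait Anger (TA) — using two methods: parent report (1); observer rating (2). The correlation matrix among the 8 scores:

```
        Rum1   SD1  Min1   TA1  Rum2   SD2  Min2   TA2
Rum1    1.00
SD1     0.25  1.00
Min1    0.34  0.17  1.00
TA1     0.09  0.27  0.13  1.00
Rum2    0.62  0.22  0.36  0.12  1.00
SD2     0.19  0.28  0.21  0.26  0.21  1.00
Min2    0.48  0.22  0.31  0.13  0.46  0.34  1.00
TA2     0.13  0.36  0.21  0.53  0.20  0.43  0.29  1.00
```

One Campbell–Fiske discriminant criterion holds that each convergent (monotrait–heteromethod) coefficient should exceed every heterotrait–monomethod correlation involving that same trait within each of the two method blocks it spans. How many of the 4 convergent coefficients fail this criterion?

2

Checking each validity diagonal entry against its comparison values:
Rum (methods 1·2): 0.62 vs {0.25, 0.21, 0.34, 0.46, 0.09, 0.20} → pass.
SD (methods 1·2): 0.28 vs {0.25, 0.21, 0.17, 0.34, 0.27, 0.43} → fail.
Min (methods 1·2): 0.31 vs {0.34, 0.46, 0.17, 0.34, 0.13, 0.29} → fail.
TA (methods 1·2): 0.53 vs {0.09, 0.20, 0.27, 0.43, 0.13, 0.29} → pass.
2 of 4 fail.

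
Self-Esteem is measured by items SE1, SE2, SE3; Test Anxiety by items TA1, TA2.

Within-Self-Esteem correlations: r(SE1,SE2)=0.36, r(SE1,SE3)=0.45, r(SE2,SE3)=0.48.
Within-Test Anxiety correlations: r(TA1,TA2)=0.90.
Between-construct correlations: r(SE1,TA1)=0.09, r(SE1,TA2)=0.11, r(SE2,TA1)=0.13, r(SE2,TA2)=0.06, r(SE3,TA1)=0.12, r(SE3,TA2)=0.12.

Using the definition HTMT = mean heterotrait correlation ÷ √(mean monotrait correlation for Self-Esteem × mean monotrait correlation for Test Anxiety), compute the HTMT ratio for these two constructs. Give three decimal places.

Mean between = 0.63/6 = 0.1050.
Mean within-SE = 1.29/3 = 0.4300; mean within-TA = 0.90/1 = 0.9000.
Geometric mean = √(0.4300 × 0.9000) = 0.6221.
HTMT = 0.1050 / 0.6221 = 0.169.

0.169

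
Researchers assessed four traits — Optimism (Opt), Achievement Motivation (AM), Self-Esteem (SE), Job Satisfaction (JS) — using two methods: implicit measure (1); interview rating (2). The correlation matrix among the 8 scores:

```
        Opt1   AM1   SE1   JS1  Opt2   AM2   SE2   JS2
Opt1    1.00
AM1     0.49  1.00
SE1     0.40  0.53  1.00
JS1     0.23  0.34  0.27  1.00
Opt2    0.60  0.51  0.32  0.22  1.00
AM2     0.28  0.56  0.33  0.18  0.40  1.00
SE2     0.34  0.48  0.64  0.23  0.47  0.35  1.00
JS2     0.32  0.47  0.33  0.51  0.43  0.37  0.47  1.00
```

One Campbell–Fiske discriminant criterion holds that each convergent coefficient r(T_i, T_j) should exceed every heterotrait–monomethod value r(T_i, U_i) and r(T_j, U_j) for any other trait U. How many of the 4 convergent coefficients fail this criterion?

Checking each validity diagonal entry against its comparison values:
Opt (methods 1·2): 0.60 vs {0.49, 0.40, 0.40, 0.47, 0.23, 0.43} → pass.
AM (methods 1·2): 0.56 vs {0.49, 0.40, 0.53, 0.35, 0.34, 0.37} → pass.
SE (methods 1·2): 0.64 vs {0.40, 0.47, 0.53, 0.35, 0.27, 0.47} → pass.
JS (methods 1·2): 0.51 vs {0.23, 0.43, 0.34, 0.37, 0.27, 0.47} → pass.
0 of 4 fail.

0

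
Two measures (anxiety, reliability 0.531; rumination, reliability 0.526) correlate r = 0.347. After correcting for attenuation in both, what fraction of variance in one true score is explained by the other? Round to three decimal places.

Disattenuated r = 0.347 / √(0.531 × 0.526) = 0.347 / 0.5285 = 0.6566.
Shared true-score variance = 0.6566² = 0.4311 ≈ 0.431.

0.431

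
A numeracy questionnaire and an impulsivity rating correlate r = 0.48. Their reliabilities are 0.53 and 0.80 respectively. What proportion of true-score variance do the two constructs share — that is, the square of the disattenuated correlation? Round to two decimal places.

Disattenuated r = 0.48 / √(0.53 × 0.80) = 0.48 / 0.6512 = 0.7371.
Shared true-score variance = 0.7371² = 0.5433 ≈ 0.54.

0.54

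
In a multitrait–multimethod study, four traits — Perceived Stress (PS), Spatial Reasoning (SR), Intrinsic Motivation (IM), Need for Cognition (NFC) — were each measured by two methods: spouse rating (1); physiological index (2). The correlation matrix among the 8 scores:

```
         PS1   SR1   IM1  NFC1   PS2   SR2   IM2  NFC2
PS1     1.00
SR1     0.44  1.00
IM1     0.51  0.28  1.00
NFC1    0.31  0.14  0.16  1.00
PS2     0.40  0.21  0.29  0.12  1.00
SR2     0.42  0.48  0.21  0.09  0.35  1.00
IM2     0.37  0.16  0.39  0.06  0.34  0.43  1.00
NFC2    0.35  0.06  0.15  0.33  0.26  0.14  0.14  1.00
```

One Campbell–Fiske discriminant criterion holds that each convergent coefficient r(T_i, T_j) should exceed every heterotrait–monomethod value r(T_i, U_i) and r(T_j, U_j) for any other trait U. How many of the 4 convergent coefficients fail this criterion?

Convergent coefficients and their comparison sets:
PS (methods 1·2): 0.40 vs {0.44, 0.35, 0.51, 0.34, 0.31, 0.26} → fail.
SR (methods 1·2): 0.48 vs {0.44, 0.35, 0.28, 0.43, 0.14, 0.14} → pass.
IM (methods 1·2): 0.39 vs {0.51, 0.34, 0.28, 0.43, 0.16, 0.14} → fail.
NFC (methods 1·2): 0.33 vs {0.31, 0.26, 0.14, 0.14, 0.16, 0.14} → pass.
2 of 4 fail.

2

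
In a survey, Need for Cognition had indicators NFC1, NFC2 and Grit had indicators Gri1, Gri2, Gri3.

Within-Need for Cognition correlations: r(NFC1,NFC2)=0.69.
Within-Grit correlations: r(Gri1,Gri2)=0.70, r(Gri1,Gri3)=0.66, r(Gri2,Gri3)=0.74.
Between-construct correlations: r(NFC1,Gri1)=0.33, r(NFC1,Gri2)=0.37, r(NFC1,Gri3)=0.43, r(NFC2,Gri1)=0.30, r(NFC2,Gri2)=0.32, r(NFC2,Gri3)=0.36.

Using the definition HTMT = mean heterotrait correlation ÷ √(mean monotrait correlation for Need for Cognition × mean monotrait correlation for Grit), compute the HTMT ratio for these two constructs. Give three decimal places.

Mean heterotrait r = 2.11/6 = 0.3517.
Mean within-NFC = 0.69/1 = 0.6900; mean within-Gri = 2.10/3 = 0.7000.
Geometric mean = √(0.6900 × 0.7000) = 0.6950.
HTMT = 0.3517 / 0.6950 = 0.506.

0.506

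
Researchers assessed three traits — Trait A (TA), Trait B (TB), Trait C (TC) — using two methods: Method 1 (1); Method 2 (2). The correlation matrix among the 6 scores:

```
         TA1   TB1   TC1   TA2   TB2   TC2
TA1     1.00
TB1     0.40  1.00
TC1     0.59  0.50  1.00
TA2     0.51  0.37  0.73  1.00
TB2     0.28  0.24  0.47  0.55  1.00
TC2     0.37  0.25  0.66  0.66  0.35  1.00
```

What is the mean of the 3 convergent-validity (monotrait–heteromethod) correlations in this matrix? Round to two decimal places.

Convergent values: 0.51, 0.24, 0.66; mean = 1.41/3 = 0.47.

0.47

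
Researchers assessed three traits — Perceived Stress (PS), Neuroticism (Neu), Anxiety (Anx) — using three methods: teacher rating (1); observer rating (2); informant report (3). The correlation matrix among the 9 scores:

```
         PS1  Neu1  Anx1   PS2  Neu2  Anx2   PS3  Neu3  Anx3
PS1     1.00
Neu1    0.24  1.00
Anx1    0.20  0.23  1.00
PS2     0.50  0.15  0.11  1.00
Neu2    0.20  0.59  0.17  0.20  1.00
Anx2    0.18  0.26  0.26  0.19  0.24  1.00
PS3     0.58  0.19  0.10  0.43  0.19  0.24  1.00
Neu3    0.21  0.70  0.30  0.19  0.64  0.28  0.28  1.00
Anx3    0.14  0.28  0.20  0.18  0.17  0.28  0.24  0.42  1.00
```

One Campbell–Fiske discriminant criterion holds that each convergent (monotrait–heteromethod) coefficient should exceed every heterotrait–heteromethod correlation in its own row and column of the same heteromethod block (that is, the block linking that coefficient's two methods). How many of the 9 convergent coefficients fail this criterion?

Convergent coefficients and their comparison sets:
PS (methods 1·2): 0.50 vs {0.20, 0.15, 0.18, 0.11} → pass.
PS (methods 1·3): 0.58 vs {0.21, 0.19, 0.14, 0.10} → pass.
PS (methods 2·3): 0.43 vs {0.19, 0.19, 0.18, 0.24} → pass.
Neu (methods 1·2): 0.59 vs {0.15, 0.20, 0.26, 0.17} → pass.
Neu (methods 1·3): 0.70 vs {0.19, 0.21, 0.28, 0.30} → pass.
Neu (methods 2·3): 0.64 vs {0.19, 0.19, 0.17, 0.28} → pass.
Anx (methods 1·2): 0.26 vs {0.11, 0.18, 0.17, 0.26} → fail.
Anx (methods 1·3): 0.20 vs {0.10, 0.14, 0.30, 0.28} → fail.
Anx (methods 2·3): 0.28 vs {0.24, 0.18, 0.28, 0.17} → fail.
3 of 9 fail.

3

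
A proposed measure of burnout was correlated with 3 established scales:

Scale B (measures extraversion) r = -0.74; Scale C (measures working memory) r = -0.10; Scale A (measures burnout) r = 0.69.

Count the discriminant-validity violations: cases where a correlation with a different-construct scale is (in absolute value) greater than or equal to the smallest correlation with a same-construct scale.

Convergent (same construct = burnout): Scale A.
Smallest convergent = 0.69. Discriminant |r|: 0.74, 0.10; count ≥ 0.69 → 1.

1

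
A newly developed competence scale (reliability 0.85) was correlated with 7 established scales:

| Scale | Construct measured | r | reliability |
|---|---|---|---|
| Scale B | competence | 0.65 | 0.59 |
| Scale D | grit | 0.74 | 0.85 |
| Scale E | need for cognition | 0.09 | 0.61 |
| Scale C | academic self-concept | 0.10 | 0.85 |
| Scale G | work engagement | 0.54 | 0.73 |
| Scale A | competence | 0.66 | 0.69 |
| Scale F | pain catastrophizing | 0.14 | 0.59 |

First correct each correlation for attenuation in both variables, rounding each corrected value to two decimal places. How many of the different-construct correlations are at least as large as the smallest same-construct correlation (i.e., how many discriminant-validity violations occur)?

Disattenuated r (r / √(r_scale · r_new)):
  Scale B (conv): 0.65 / √(0.59·0.85) = 0.92
  Scale D (disc): 0.74 / √(0.85·0.85) = 0.87
  Scale E (disc): 0.09 / √(0.61·0.85) = 0.12
  Scale C (disc): 0.10 / √(0.85·0.85) = 0.12
  Scale G (disc): 0.54 / √(0.73·0.85) = 0.69
  Scale A (conv): 0.66 / √(0.69·0.85) = 0.86
  Scale F (disc): 0.14 / √(0.59·0.85) = 0.20
Smallest convergent = 0.86. Discriminant values: 0.87, 0.12, 0.12, 0.69, 0.20; count ≥ 0.86 → 1.

1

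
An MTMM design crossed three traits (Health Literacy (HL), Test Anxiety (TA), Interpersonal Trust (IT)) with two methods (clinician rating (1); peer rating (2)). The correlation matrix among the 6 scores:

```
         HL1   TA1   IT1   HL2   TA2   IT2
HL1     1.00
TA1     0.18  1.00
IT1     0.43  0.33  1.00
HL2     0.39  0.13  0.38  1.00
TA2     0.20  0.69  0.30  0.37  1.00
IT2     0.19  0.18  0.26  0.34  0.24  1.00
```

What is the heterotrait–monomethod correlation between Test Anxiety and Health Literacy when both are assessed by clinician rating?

0.18

Different traits, same method: r(TA1, HL1) = 0.18.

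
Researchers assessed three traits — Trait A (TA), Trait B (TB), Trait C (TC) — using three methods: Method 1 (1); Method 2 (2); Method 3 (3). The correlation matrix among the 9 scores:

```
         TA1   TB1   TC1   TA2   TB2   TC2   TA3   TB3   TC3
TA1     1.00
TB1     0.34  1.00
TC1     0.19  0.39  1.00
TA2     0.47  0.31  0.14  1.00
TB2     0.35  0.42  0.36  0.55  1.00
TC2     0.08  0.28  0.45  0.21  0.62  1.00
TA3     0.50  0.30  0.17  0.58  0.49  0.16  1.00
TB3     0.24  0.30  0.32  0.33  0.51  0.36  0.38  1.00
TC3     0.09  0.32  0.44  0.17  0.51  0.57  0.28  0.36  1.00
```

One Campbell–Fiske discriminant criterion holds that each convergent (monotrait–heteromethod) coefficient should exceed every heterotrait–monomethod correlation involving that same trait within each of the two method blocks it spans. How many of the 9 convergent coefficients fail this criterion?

6

Convergent coefficients and their comparison sets:
TA (methods 1·2): 0.47 vs {0.34, 0.55, 0.19, 0.21} → fail.
TA (methods 1·3): 0.50 vs {0.34, 0.38, 0.19, 0.28} → pass.
TA (methods 2·3): 0.58 vs {0.55, 0.38, 0.21, 0.28} → pass.
TB (methods 1·2): 0.42 vs {0.34, 0.55, 0.39, 0.62} → fail.
TB (methods 1·3): 0.30 vs {0.34, 0.38, 0.39, 0.36} → fail.
TB (methods 2·3): 0.51 vs {0.55, 0.38, 0.62, 0.36} → fail.
TC (methods 1·2): 0.45 vs {0.19, 0.21, 0.39, 0.62} → fail.
TC (methods 1·3): 0.44 vs {0.19, 0.28, 0.39, 0.36} → pass.
TC (methods 2·3): 0.57 vs {0.21, 0.28, 0.62, 0.36} → fail.
6 of 9 fail.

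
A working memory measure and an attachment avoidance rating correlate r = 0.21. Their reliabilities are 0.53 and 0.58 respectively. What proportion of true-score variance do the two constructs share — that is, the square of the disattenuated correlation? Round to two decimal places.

Disattenuated r = 0.21 / √(0.53 × 0.58) = 0.21 / 0.5544 = 0.3788.
Shared true-score variance = 0.3788² = 0.1435 ≈ 0.14.

0.14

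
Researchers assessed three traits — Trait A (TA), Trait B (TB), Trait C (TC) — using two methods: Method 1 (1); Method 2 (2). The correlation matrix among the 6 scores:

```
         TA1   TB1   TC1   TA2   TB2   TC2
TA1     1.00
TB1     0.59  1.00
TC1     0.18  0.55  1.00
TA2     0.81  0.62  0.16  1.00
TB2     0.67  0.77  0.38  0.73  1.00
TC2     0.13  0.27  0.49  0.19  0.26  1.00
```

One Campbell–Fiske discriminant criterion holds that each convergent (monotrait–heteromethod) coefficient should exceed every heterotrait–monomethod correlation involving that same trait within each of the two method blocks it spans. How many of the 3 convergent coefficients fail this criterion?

Convergent coefficients and their comparison sets:
TA (methods 1·2): 0.81 vs {0.59, 0.73, 0.18, 0.19} → pass.
TB (methods 1·2): 0.77 vs {0.59, 0.73, 0.55, 0.26} → pass.
TC (methods 1·2): 0.49 vs {0.18, 0.19, 0.55, 0.26} → fail.
1 of 3 fail.

1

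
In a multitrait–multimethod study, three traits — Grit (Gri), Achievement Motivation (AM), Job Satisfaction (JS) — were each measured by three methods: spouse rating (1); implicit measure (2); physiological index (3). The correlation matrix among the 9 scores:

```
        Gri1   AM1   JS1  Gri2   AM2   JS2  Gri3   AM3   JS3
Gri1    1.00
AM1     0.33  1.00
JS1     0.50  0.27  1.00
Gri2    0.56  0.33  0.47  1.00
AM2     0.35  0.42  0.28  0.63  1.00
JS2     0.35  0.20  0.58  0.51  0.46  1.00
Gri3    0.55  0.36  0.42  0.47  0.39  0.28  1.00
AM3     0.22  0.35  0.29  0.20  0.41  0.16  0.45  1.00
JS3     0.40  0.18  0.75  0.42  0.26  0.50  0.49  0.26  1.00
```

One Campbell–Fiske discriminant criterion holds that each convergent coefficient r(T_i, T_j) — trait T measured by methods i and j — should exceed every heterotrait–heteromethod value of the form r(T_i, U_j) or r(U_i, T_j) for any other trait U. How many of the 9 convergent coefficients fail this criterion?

Each convergent coefficient versus the relevant comparison correlations:
Gri (methods 1·2): 0.56 vs {0.35, 0.33, 0.35, 0.47} → pass.
Gri (methods 1·3): 0.55 vs {0.22, 0.36, 0.40, 0.42} → pass.
Gri (methods 2·3): 0.47 vs {0.20, 0.39, 0.42, 0.28} → pass.
AM (methods 1·2): 0.42 vs {0.33, 0.35, 0.20, 0.28} → pass.
AM (methods 1·3): 0.35 vs {0.36, 0.22, 0.18, 0.29} → fail.
AM (methods 2·3): 0.41 vs {0.39, 0.20, 0.26, 0.16} → pass.
JS (methods 1·2): 0.58 vs {0.47, 0.35, 0.28, 0.20} → pass.
JS (methods 1·3): 0.75 vs {0.42, 0.40, 0.29, 0.18} → pass.
JS (methods 2·3): 0.50 vs {0.28, 0.42, 0.16, 0.26} → pass.
1 of 9 fail.

1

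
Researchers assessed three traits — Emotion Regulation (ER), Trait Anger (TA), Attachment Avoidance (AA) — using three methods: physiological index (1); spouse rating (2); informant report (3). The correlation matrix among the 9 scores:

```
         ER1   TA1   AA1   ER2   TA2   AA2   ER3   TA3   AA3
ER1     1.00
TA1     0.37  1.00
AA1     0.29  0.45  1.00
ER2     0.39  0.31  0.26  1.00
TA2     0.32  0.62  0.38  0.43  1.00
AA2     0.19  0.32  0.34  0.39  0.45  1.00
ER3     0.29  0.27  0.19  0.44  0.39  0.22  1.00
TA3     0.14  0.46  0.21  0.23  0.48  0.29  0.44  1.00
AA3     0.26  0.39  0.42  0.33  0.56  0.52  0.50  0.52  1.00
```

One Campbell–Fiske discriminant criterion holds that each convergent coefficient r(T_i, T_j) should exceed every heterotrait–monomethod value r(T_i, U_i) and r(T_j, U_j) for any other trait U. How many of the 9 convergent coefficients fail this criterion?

Convergent coefficients and their comparison sets:
ER (methods 1·2): 0.39 vs {0.37, 0.43, 0.29, 0.39} → fail.
ER (methods 1·3): 0.29 vs {0.37, 0.44, 0.29, 0.50} → fail.
ER (methods 2·3): 0.44 vs {0.43, 0.44, 0.39, 0.50} → fail.
TA (methods 1·2): 0.62 vs {0.37, 0.43, 0.45, 0.45} → pass.
TA (methods 1·3): 0.46 vs {0.37, 0.44, 0.45, 0.52} → fail.
TA (methods 2·3): 0.48 vs {0.43, 0.44, 0.45, 0.52} → fail.
AA (methods 1·2): 0.34 vs {0.29, 0.39, 0.45, 0.45} → fail.
AA (methods 1·3): 0.42 vs {0.29, 0.50, 0.45, 0.52} → fail.
AA (methods 2·3): 0.52 vs {0.39, 0.50, 0.45, 0.52} → fail.
8 of 9 fail.

8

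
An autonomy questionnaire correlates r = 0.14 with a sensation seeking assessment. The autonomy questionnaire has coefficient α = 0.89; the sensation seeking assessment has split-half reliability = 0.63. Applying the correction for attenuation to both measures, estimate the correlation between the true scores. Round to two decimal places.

0.19

r_true = r_obs / √(r_xx · r_yy) = 0.14 / √(0.89 × 0.63) = 0.14 / √0.5607 = 0.14 / 0.7488 ≈ 0.19.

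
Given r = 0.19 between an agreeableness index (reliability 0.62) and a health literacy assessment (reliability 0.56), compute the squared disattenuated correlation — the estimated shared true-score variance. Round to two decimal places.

0.10

Disattenuated r = 0.19 / √(0.62 × 0.56) = 0.19 / 0.5892 = 0.3225.
Shared true-score variance = 0.3225² = 0.1040 ≈ 0.10.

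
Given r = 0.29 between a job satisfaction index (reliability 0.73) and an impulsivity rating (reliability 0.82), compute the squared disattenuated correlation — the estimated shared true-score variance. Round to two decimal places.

0.14

Disattenuated r = 0.29 / √(0.73 × 0.82) = 0.29 / 0.7737 = 0.3748.
Shared true-score variance = 0.3748² = 0.1405 ≈ 0.14.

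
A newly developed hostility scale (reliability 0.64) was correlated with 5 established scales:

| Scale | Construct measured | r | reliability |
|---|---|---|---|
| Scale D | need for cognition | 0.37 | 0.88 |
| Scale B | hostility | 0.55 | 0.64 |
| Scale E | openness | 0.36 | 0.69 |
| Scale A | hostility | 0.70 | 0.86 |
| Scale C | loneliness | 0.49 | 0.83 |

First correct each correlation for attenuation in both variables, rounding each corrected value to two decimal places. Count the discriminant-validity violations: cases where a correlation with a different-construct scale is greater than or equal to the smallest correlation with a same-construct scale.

Disattenuated r (r / √(r_scale · r_new)):
  Scale D (disc): 0.37 / √(0.88·0.64) = 0.49
  Scale B (conv): 0.55 / √(0.64·0.64) = 0.86
  Scale E (disc): 0.36 / √(0.69·0.64) = 0.54
  Scale A (conv): 0.70 / √(0.86·0.64) = 0.94
  Scale C (disc): 0.49 / √(0.83·0.64) = 0.67
Smallest convergent = 0.86. Discriminant values: 0.49, 0.54, 0.67; count ≥ 0.86 → 0.

0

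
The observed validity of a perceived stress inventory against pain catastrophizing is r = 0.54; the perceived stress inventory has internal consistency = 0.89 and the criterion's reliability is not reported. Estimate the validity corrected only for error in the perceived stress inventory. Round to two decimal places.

0.57

Single correction: r_c = r_obs / √r_xx = 0.54 / √0.89 = 0.54 / 0.9434 ≈ 0.57.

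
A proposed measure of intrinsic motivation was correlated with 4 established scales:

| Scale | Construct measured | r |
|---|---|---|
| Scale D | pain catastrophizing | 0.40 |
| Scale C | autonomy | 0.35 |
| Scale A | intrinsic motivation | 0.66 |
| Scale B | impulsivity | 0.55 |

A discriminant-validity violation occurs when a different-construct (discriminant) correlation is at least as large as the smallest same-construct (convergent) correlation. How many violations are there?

Convergent (same construct = intrinsic motivation): Scale A.
Smallest convergent = 0.66. Discriminant values: 0.40, 0.35, 0.55; count ≥ 0.66 → 0.

0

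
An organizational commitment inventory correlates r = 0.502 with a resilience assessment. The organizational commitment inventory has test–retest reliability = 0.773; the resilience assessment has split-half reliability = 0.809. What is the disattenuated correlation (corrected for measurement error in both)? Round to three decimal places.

r_true = r_obs / √(r_xx · r_yy) = 0.502 / √(0.773 × 0.809) = 0.502 / √0.625357 = 0.502 / 0.7908 ≈ 0.635.

0.635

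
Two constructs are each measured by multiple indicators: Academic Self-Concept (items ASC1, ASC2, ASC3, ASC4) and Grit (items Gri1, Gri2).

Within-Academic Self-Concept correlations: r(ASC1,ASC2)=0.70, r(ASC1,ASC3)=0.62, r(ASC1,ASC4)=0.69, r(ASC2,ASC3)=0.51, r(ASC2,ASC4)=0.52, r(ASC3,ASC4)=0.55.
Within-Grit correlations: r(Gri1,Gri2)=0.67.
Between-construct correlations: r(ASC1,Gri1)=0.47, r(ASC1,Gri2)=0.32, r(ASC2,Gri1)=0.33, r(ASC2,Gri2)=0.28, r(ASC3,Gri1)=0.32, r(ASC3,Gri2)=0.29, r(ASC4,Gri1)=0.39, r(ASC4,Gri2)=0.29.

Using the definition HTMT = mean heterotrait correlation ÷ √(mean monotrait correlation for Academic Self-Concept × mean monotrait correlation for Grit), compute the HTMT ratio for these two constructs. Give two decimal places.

0.53

Mean heterotrait r = 2.69/8 = 0.3363.
Mean within-ASC = 3.59/6 = 0.5983; mean within-Gri = 0.67/1 = 0.6700.
Geometric mean = √(0.5983 × 0.6700) = 0.6331.
HTMT = 0.3363 / 0.6331 = 0.53.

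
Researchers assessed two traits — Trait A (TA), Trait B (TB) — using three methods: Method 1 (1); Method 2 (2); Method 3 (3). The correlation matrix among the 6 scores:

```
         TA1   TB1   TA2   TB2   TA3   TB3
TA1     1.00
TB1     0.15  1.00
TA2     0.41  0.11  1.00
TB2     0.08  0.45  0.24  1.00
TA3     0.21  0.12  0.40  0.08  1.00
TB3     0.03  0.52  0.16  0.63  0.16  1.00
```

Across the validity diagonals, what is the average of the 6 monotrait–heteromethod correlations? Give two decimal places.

Convergent values: 0.41, 0.21, 0.40, 0.45, 0.52, 0.63; mean = 2.62/6 = 0.44.

0.44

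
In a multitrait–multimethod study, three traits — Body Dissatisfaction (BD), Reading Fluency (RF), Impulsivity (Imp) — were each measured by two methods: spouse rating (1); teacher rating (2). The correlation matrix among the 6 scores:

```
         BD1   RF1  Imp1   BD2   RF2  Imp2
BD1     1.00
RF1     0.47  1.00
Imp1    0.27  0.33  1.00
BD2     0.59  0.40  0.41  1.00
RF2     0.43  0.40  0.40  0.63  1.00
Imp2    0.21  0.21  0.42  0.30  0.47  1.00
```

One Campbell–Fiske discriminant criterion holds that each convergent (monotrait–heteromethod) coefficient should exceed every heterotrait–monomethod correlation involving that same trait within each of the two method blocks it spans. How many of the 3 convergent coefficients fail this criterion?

3

Checking each validity diagonal entry against its comparison values:
BD (methods 1·2): 0.59 vs {0.47, 0.63, 0.27, 0.30} → fail.
RF (methods 1·2): 0.40 vs {0.47, 0.63, 0.33, 0.47} → fail.
Imp (methods 1·2): 0.42 vs {0.27, 0.30, 0.33, 0.47} → fail.
3 of 3 fail.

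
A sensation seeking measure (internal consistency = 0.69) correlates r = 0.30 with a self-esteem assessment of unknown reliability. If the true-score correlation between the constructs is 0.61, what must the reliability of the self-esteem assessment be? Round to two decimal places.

0.35

r_true = r_obs / √(r_xx · r_yy) ⇒ 0.61 = 0.30 / √(0.69 · r_yy).
√(0.69 · r_yy) = 0.30 / 0.61 = 0.4918; 0.69 · r_yy = 0.2419; r_yy = 0.2419 / 0.69 ≈ 0.35.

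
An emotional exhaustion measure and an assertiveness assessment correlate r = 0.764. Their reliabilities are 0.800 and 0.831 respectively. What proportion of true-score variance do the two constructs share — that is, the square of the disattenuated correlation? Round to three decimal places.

0.878

Disattenuated r = 0.764 / √(0.800 × 0.831) = 0.764 / 0.8154 = 0.9370.
Shared true-score variance = 0.9370² = 0.8780 ≈ 0.878.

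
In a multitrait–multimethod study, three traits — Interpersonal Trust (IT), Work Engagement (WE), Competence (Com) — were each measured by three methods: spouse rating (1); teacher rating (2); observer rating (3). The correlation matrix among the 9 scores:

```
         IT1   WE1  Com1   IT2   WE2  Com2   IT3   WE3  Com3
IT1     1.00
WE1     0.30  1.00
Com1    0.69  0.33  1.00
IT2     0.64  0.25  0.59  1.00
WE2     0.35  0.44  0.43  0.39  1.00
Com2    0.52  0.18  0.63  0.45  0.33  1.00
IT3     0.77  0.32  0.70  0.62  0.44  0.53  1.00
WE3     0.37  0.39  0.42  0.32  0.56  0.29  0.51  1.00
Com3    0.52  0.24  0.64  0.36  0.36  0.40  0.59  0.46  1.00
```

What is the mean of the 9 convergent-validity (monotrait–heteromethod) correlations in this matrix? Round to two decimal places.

0.57

Convergent values: 0.64, 0.77, 0.62, 0.44, 0.39, 0.56, 0.63, 0.64, 0.40; mean = 5.09/9 = 0.57.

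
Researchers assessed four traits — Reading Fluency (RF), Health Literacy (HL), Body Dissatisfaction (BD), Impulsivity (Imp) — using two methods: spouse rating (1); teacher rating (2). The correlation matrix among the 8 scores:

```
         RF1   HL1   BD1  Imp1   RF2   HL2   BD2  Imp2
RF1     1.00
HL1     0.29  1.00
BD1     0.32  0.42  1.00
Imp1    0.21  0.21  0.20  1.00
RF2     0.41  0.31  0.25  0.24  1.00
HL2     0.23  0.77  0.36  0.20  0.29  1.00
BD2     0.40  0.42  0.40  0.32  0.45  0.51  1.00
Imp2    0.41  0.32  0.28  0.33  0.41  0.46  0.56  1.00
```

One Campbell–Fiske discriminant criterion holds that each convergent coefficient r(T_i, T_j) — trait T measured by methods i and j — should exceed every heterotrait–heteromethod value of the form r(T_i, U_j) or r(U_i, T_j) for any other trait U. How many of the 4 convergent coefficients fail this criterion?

3

Each convergent coefficient versus the relevant comparison correlations:
RF (methods 1·2): 0.41 vs {0.23, 0.31, 0.40, 0.25, 0.41, 0.24} → fail.
HL (methods 1·2): 0.77 vs {0.31, 0.23, 0.42, 0.36, 0.32, 0.20} → pass.
BD (methods 1·2): 0.40 vs {0.25, 0.40, 0.36, 0.42, 0.28, 0.32} → fail.
Imp (methods 1·2): 0.33 vs {0.24, 0.41, 0.20, 0.32, 0.32, 0.28} → fail.
3 of 4 fail.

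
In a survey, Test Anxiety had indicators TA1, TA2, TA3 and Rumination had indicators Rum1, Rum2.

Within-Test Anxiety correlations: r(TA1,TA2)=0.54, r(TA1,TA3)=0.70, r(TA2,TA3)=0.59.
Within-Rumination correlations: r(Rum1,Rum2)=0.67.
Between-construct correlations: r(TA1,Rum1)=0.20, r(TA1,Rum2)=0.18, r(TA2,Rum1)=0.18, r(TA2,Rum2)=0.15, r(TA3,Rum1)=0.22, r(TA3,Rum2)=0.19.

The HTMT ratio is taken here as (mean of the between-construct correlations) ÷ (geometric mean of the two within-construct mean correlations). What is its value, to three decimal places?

0.292

Between-construct mean = 1.12/6 = 0.1867.
Mean within-TA = 1.83/3 = 0.6100; mean within-Rum = 0.67/1 = 0.6700.
Geometric mean = √(0.6100 × 0.6700) = 0.6393.
HTMT = 0.1867 / 0.6393 = 0.292.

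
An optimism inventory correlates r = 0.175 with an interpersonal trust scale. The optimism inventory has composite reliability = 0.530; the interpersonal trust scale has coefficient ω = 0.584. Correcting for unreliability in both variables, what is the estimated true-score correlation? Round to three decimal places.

0.315

r_true = r_obs / √(r_xx · r_yy) = 0.175 / √(0.530 × 0.584) = 0.175 / √0.309520 = 0.175 / 0.5563 ≈ 0.315.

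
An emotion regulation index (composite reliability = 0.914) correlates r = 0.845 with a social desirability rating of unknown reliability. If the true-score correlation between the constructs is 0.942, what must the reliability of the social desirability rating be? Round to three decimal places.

r_true = r_obs / √(r_xx · r_yy) ⇒ 0.942 = 0.845 / √(0.914 · r_yy).
√(0.914 · r_yy) = 0.845 / 0.942 = 0.8970; 0.914 · r_yy = 0.8046; r_yy = 0.8046 / 0.914 ≈ 0.880.

0.880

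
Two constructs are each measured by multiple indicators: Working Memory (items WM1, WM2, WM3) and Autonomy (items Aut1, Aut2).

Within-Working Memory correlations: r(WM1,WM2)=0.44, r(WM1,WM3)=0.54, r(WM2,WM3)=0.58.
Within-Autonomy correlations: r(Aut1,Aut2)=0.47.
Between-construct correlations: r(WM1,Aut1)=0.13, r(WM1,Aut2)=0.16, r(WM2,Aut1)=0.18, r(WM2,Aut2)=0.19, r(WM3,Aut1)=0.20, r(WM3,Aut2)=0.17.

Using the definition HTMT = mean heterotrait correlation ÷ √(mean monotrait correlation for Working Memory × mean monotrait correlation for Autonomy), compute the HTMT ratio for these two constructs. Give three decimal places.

0.347

Mean between = 1.03/6 = 0.1717.
Mean within-WM = 1.56/3 = 0.5200; mean within-Aut = 0.47/1 = 0.4700.
Geometric mean = √(0.5200 × 0.4700) = 0.4944.
HTMT = 0.1717 / 0.4944 = 0.347.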